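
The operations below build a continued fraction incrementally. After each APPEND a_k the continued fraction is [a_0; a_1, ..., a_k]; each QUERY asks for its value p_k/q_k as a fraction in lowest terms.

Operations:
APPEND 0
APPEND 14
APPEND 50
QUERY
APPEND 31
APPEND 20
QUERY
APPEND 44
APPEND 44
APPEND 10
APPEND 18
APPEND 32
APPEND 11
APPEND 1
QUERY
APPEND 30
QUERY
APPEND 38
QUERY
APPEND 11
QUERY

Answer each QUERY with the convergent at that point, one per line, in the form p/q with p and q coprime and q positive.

APPEND 0: p_0 = 0·1 + 0 = 0, q_0 = 0·0 + 1 = 1 → 0/1
APPEND 14: p_1 = 14·0 + 1 = 1, q_1 = 14·1 + 0 = 14 → 1/14
APPEND 50: p_2 = 50·1 + 0 = 50, q_2 = 50·14 + 1 = 701 → 50/701
APPEND 31: p_3 = 31·50 + 1 = 1551, q_3 = 31·701 + 14 = 21745 → 1551/21745
APPEND 20: p_4 = 20·1551 + 50 = 31070, q_4 = 20·21745 + 701 = 435601 → 31070/435601
APPEND 44: p_5 = 44·31070 + 1551 = 1368631, q_5 = 44·435601 + 21745 = 19188189 → 1368631/19188189
APPEND 44: p_6 = 44·1368631 + 31070 = 60250834, q_6 = 44·19188189 + 435601 = 844715917 → 60250834/844715917
APPEND 10: p_7 = 10·60250834 + 1368631 = 603876971, q_7 = 10·844715917 + 19188189 = 8466347359 → 603876971/8466347359
APPEND 18: p_8 = 18·603876971 + 60250834 = 10930036312, q_8 = 18·8466347359 + 844715917 = 153238968379 → 10930036312/153238968379
APPEND 32: p_9 = 32·10930036312 + 603876971 = 350365038955, q_9 = 32·153238968379 + 8466347359 = 4912113335487 → 350365038955/4912113335487
APPEND 11: p_10 = 11·350365038955 + 10930036312 = 3864945464817, q_10 = 11·4912113335487 + 153238968379 = 54186485658736 → 3864945464817/54186485658736
APPEND 1: p_11 = 1·3864945464817 + 350365038955 = 4215310503772, q_11 = 1·54186485658736 + 4912113335487 = 59098598994223 → 4215310503772/59098598994223
APPEND 30: p_12 = 30·4215310503772 + 3864945464817 = 130324260577977, q_12 = 30·59098598994223 + 54186485658736 = 1827144455485426 → 130324260577977/1827144455485426
APPEND 38: p_13 = 38·130324260577977 + 4215310503772 = 4956537212466898, q_13 = 38·1827144455485426 + 59098598994223 = 69490587907440411 → 4956537212466898/69490587907440411
APPEND 11: p_14 = 11·4956537212466898 + 130324260577977 = 54652233597713855, q_14 = 11·69490587907440411 + 1827144455485426 = 766223611437329947 → 54652233597713855/766223611437329947

50/701
31070/435601
4215310503772/59098598994223
130324260577977/1827144455485426
4956537212466898/69490587907440411
54652233597713855/766223611437329947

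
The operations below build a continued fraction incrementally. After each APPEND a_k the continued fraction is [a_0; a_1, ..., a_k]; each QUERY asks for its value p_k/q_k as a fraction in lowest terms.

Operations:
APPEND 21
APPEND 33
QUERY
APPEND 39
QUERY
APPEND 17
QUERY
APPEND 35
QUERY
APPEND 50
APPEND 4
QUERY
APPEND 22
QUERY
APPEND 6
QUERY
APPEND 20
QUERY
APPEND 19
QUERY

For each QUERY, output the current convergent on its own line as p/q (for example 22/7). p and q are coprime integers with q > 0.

694/33
27087/1288
461173/21929
16168142/768803
3251641234/154617119
72344975421/3440038697
437321493760/20794849301
8818774850621/419337024717
167994043655559/7988198318924

APPEND 21: p_0 = 21·1 + 0 = 21, q_0 = 21·0 + 1 = 1 → 21/1
APPEND 33: p_1 = 33·21 + 1 = 694, q_1 = 33·1 + 0 = 33 → 694/33
APPEND 39: p_2 = 39·694 + 21 = 27087, q_2 = 39·33 + 1 = 1288 → 27087/1288
APPEND 17: p_3 = 17·27087 + 694 = 461173, q_3 = 17·1288 + 33 = 21929 → 461173/21929
APPEND 35: p_4 = 35·461173 + 27087 = 16168142, q_4 = 35·21929 + 1288 = 768803 → 16168142/768803
APPEND 50: p_5 = 50·16168142 + 461173 = 808868273, q_5 = 50·768803 + 21929 = 38462079 → 808868273/38462079
APPEND 4: p_6 = 4·808868273 + 16168142 = 3251641234, q_6 = 4·38462079 + 768803 = 154617119 → 3251641234/154617119
APPEND 22: p_7 = 22·3251641234 + 808868273 = 72344975421, q_7 = 22·154617119 + 38462079 = 3440038697 → 72344975421/3440038697
APPEND 6: p_8 = 6·72344975421 + 3251641234 = 437321493760, q_8 = 6·3440038697 + 154617119 = 20794849301 → 437321493760/20794849301
APPEND 20: p_9 = 20·437321493760 + 72344975421 = 8818774850621, q_9 = 20·20794849301 + 3440038697 = 419337024717 → 8818774850621/419337024717
APPEND 19: p_10 = 19·8818774850621 + 437321493760 = 167994043655559, q_10 = 19·419337024717 + 20794849301 = 7988198318924 → 167994043655559/7988198318924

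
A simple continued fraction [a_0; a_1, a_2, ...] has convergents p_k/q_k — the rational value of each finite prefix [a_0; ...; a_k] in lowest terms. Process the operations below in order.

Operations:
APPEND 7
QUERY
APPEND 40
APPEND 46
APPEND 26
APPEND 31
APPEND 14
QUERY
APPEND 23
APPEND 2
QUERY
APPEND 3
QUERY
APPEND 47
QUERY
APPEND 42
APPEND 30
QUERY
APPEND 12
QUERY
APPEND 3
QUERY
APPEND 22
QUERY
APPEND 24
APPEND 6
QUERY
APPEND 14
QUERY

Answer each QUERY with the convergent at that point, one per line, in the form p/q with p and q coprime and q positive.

APPEND 7: p_0 = 7·1 + 0 = 7, q_0 = 7·0 + 1 = 1 → 7/1
APPEND 40: p_1 = 40·7 + 1 = 281, q_1 = 40·1 + 0 = 40 → 281/40
APPEND 46: p_2 = 46·281 + 7 = 12933, q_2 = 46·40 + 1 = 1841 → 12933/1841
APPEND 26: p_3 = 26·12933 + 281 = 336539, q_3 = 26·1841 + 40 = 47906 → 336539/47906
APPEND 31: p_4 = 31·336539 + 12933 = 10445642, q_4 = 31·47906 + 1841 = 1486927 → 10445642/1486927
APPEND 14: p_5 = 14·10445642 + 336539 = 146575527, q_5 = 14·1486927 + 47906 = 20864884 → 146575527/20864884
APPEND 23: p_6 = 23·146575527 + 10445642 = 3381682763, q_6 = 23·20864884 + 1486927 = 481379259 → 3381682763/481379259
APPEND 2: p_7 = 2·3381682763 + 146575527 = 6909941053, q_7 = 2·481379259 + 20864884 = 983623402 → 6909941053/983623402
APPEND 3: p_8 = 3·6909941053 + 3381682763 = 24111505922, q_8 = 3·983623402 + 481379259 = 3432249465 → 24111505922/3432249465
APPEND 47: p_9 = 47·24111505922 + 6909941053 = 1140150719387, q_9 = 47·3432249465 + 983623402 = 162299348257 → 1140150719387/162299348257
APPEND 42: p_10 = 42·1140150719387 + 24111505922 = 47910441720176, q_10 = 42·162299348257 + 3432249465 = 6820004876259 → 47910441720176/6820004876259
APPEND 30: p_11 = 30·47910441720176 + 1140150719387 = 1438453402324667, q_11 = 30·6820004876259 + 162299348257 = 204762445636027 → 1438453402324667/204762445636027
APPEND 12: p_12 = 12·1438453402324667 + 47910441720176 = 17309351269616180, q_12 = 12·204762445636027 + 6820004876259 = 2463969352508583 → 17309351269616180/2463969352508583
APPEND 3: p_13 = 3·17309351269616180 + 1438453402324667 = 53366507211173207, q_13 = 3·2463969352508583 + 204762445636027 = 7596670503161776 → 53366507211173207/7596670503161776
APPEND 22: p_14 = 22·53366507211173207 + 17309351269616180 = 1191372509915426734, q_14 = 22·7596670503161776 + 2463969352508583 = 169590720422067655 → 1191372509915426734/169590720422067655
APPEND 24: p_15 = 24·1191372509915426734 + 53366507211173207 = 28646306745181414823, q_15 = 24·169590720422067655 + 7596670503161776 = 4077773960632785496 → 28646306745181414823/4077773960632785496
APPEND 6: p_16 = 6·28646306745181414823 + 1191372509915426734 = 173069212981003915672, q_16 = 6·4077773960632785496 + 169590720422067655 = 24636234484218780631 → 173069212981003915672/24636234484218780631
APPEND 14: p_17 = 14·173069212981003915672 + 28646306745181414823 = 2451615288479236234231, q_17 = 14·24636234484218780631 + 4077773960632785496 = 348985056739695714330 → 2451615288479236234231/348985056739695714330

7/1
146575527/20864884
6909941053/983623402
24111505922/3432249465
1140150719387/162299348257
1438453402324667/204762445636027
17309351269616180/2463969352508583
53366507211173207/7596670503161776
1191372509915426734/169590720422067655
173069212981003915672/24636234484218780631
2451615288479236234231/348985056739695714330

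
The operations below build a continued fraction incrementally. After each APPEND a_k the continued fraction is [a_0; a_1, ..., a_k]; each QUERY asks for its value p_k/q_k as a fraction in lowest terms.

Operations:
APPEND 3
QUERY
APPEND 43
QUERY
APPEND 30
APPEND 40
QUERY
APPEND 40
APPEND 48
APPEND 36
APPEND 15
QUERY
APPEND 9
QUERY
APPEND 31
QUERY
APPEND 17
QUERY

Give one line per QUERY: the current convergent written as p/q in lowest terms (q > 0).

APPEND 3: p_0 = 3·1 + 0 = 3, q_0 = 3·0 + 1 = 1 → 3/1
APPEND 43: p_1 = 43·3 + 1 = 130, q_1 = 43·1 + 0 = 43 → 130/43
APPEND 30: p_2 = 30·130 + 3 = 3903, q_2 = 30·43 + 1 = 1291 → 3903/1291
APPEND 40: p_3 = 40·3903 + 130 = 156250, q_3 = 40·1291 + 43 = 51683 → 156250/51683
APPEND 40: p_4 = 40·156250 + 3903 = 6253903, q_4 = 40·51683 + 1291 = 2068611 → 6253903/2068611
APPEND 48: p_5 = 48·6253903 + 156250 = 300343594, q_5 = 48·2068611 + 51683 = 99345011 → 300343594/99345011
APPEND 36: p_6 = 36·300343594 + 6253903 = 10818623287, q_6 = 36·99345011 + 2068611 = 3578489007 → 10818623287/3578489007
APPEND 15: p_7 = 15·10818623287 + 300343594 = 162579692899, q_7 = 15·3578489007 + 99345011 = 53776680116 → 162579692899/53776680116
APPEND 9: p_8 = 9·162579692899 + 10818623287 = 1474035859378, q_8 = 9·53776680116 + 3578489007 = 487568610051 → 1474035859378/487568610051
APPEND 31: p_9 = 31·1474035859378 + 162579692899 = 45857691333617, q_9 = 31·487568610051 + 53776680116 = 15168403591697 → 45857691333617/15168403591697
APPEND 17: p_10 = 17·45857691333617 + 1474035859378 = 781054788530867, q_10 = 17·15168403591697 + 487568610051 = 258350429668900 → 781054788530867/258350429668900

3/1
130/43
156250/51683
162579692899/53776680116
1474035859378/487568610051
45857691333617/15168403591697
781054788530867/258350429668900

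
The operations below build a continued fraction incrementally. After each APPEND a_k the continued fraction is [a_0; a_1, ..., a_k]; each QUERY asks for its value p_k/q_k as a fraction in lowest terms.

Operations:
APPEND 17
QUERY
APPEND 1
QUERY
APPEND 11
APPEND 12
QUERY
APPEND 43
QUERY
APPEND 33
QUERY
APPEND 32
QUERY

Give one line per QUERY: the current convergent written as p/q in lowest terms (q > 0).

APPEND 17: p_0 = 17·1 + 0 = 17, q_0 = 17·0 + 1 = 1 → 17/1
APPEND 1: p_1 = 1·17 + 1 = 18, q_1 = 1·1 + 0 = 1 → 18/1
APPEND 11: p_2 = 11·18 + 17 = 215, q_2 = 11·1 + 1 = 12 → 215/12
APPEND 12: p_3 = 12·215 + 18 = 2598, q_3 = 12·12 + 1 = 145 → 2598/145
APPEND 43: p_4 = 43·2598 + 215 = 111929, q_4 = 43·145 + 12 = 6247 → 111929/6247
APPEND 33: p_5 = 33·111929 + 2598 = 3696255, q_5 = 33·6247 + 145 = 206296 → 3696255/206296
APPEND 32: p_6 = 32·3696255 + 111929 = 118392089, q_6 = 32·206296 + 6247 = 6607719 → 118392089/6607719

17/1
18/1
2598/145
111929/6247
3696255/206296
118392089/6607719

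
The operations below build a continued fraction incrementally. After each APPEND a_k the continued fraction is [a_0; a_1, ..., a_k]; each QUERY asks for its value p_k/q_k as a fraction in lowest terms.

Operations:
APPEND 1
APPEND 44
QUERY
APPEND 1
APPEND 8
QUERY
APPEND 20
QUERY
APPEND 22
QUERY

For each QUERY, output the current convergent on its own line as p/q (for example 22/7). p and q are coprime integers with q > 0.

APPEND 1: p_0 = 1·1 + 0 = 1, q_0 = 1·0 + 1 = 1 → 1/1
APPEND 44: p_1 = 44·1 + 1 = 45, q_1 = 44·1 + 0 = 44 → 45/44
APPEND 1: p_2 = 1·45 + 1 = 46, q_2 = 1·44 + 1 = 45 → 46/45
APPEND 8: p_3 = 8·46 + 45 = 413, q_3 = 8·45 + 44 = 404 → 413/404
APPEND 20: p_4 = 20·413 + 46 = 8306, q_4 = 20·404 + 45 = 8125 → 8306/8125
APPEND 22: p_5 = 22·8306 + 413 = 183145, q_5 = 22·8125 + 404 = 179154 → 183145/179154

45/44
413/404
8306/8125
183145/179154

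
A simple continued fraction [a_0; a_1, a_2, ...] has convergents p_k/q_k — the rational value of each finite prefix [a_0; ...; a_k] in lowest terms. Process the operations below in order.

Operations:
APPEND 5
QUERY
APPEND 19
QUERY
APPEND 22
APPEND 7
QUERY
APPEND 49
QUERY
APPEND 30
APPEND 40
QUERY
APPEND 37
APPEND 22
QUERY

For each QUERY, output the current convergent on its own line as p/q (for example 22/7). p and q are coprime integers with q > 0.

5/1
96/19
14915/2952
732952/145067
880871952/174343547
718394717330/142185799969

APPEND 5: p_0 = 5·1 + 0 = 5, q_0 = 5·0 + 1 = 1 → 5/1
APPEND 19: p_1 = 19·5 + 1 = 96, q_1 = 19·1 + 0 = 19 → 96/19
APPEND 22: p_2 = 22·96 + 5 = 2117, q_2 = 22·19 + 1 = 419 → 2117/419
APPEND 7: p_3 = 7·2117 + 96 = 14915, q_3 = 7·419 + 19 = 2952 → 14915/2952
APPEND 49: p_4 = 49·14915 + 2117 = 732952, q_4 = 49·2952 + 419 = 145067 → 732952/145067
APPEND 30: p_5 = 30·732952 + 14915 = 22003475, q_5 = 30·145067 + 2952 = 4354962 → 22003475/4354962
APPEND 40: p_6 = 40·22003475 + 732952 = 880871952, q_6 = 40·4354962 + 145067 = 174343547 → 880871952/174343547
APPEND 37: p_7 = 37·880871952 + 22003475 = 32614265699, q_7 = 37·174343547 + 4354962 = 6455066201 → 32614265699/6455066201
APPEND 22: p_8 = 22·32614265699 + 880871952 = 718394717330, q_8 = 22·6455066201 + 174343547 = 142185799969 → 718394717330/142185799969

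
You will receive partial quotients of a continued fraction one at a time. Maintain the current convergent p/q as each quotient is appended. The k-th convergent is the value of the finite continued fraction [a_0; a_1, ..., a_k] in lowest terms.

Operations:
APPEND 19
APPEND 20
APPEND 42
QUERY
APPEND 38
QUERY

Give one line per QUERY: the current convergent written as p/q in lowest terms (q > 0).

16021/841
609179/31978

APPEND 19: p_0 = 19·1 + 0 = 19, q_0 = 19·0 + 1 = 1 → 19/1
APPEND 20: p_1 = 20·19 + 1 = 381, q_1 = 20·1 + 0 = 20 → 381/20
APPEND 42: p_2 = 42·381 + 19 = 16021, q_2 = 42·20 + 1 = 841 → 16021/841
APPEND 38: p_3 = 38·16021 + 381 = 609179, q_3 = 38·841 + 20 = 31978 → 609179/31978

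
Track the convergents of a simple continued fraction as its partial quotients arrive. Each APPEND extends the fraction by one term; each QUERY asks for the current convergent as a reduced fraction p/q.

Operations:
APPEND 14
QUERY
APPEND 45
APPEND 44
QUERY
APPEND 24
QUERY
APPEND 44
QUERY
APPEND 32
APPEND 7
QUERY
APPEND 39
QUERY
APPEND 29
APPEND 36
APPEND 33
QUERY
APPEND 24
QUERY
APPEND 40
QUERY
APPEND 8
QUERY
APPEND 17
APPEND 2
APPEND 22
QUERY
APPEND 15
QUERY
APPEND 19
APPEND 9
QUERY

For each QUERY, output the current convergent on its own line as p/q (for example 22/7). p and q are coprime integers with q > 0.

14/1
27778/1981
667303/47589
29389110/2095897
6617220871/471909948
259012732792/18471604265
8947433335198707/638090050530382
215009306570487964/15333481027944221
8609319696154717267/613977331168299222
69089566875808226100/4927152130374337997
54760908517588036217715/3905297706507177468629
823848981243866140613759/58753143876833100457774
142194872950603268511525983/10140688426173857875954789

APPEND 14: p_0 = 14·1 + 0 = 14, q_0 = 14·0 + 1 = 1 → 14/1
APPEND 45: p_1 = 45·14 + 1 = 631, q_1 = 45·1 + 0 = 45 → 631/45
APPEND 44: p_2 = 44·631 + 14 = 27778, q_2 = 44·45 + 1 = 1981 → 27778/1981
APPEND 24: p_3 = 24·27778 + 631 = 667303, q_3 = 24·1981 + 45 = 47589 → 667303/47589
APPEND 44: p_4 = 44·667303 + 27778 = 29389110, q_4 = 44·47589 + 1981 = 2095897 → 29389110/2095897
APPEND 32: p_5 = 32·29389110 + 667303 = 941118823, q_5 = 32·2095897 + 47589 = 67116293 → 941118823/67116293
APPEND 7: p_6 = 7·941118823 + 29389110 = 6617220871, q_6 = 7·67116293 + 2095897 = 471909948 → 6617220871/471909948
APPEND 39: p_7 = 39·6617220871 + 941118823 = 259012732792, q_7 = 39·471909948 + 67116293 = 18471604265 → 259012732792/18471604265
APPEND 29: p_8 = 29·259012732792 + 6617220871 = 7517986471839, q_8 = 29·18471604265 + 471909948 = 536148433633 → 7517986471839/536148433633
APPEND 36: p_9 = 36·7517986471839 + 259012732792 = 270906525718996, q_9 = 36·536148433633 + 18471604265 = 19319815215053 → 270906525718996/19319815215053
APPEND 33: p_10 = 33·270906525718996 + 7517986471839 = 8947433335198707, q_10 = 33·19319815215053 + 536148433633 = 638090050530382 → 8947433335198707/638090050530382
APPEND 24: p_11 = 24·8947433335198707 + 270906525718996 = 215009306570487964, q_11 = 24·638090050530382 + 19319815215053 = 15333481027944221 → 215009306570487964/15333481027944221
APPEND 40: p_12 = 40·215009306570487964 + 8947433335198707 = 8609319696154717267, q_12 = 40·15333481027944221 + 638090050530382 = 613977331168299222 → 8609319696154717267/613977331168299222
APPEND 8: p_13 = 8·8609319696154717267 + 215009306570487964 = 69089566875808226100, q_13 = 8·613977331168299222 + 15333481027944221 = 4927152130374337997 → 69089566875808226100/4927152130374337997
APPEND 17: p_14 = 17·69089566875808226100 + 8609319696154717267 = 1183131956584894560967, q_14 = 17·4927152130374337997 + 613977331168299222 = 84375563547532045171 → 1183131956584894560967/84375563547532045171
APPEND 2: p_15 = 2·1183131956584894560967 + 69089566875808226100 = 2435353480045597348034, q_15 = 2·84375563547532045171 + 4927152130374337997 = 173678279225438428339 → 2435353480045597348034/173678279225438428339
APPEND 22: p_16 = 22·2435353480045597348034 + 1183131956584894560967 = 54760908517588036217715, q_16 = 22·173678279225438428339 + 84375563547532045171 = 3905297706507177468629 → 54760908517588036217715/3905297706507177468629
APPEND 15: p_17 = 15·54760908517588036217715 + 2435353480045597348034 = 823848981243866140613759, q_17 = 15·3905297706507177468629 + 173678279225438428339 = 58753143876833100457774 → 823848981243866140613759/58753143876833100457774
APPEND 19: p_18 = 19·823848981243866140613759 + 54760908517588036217715 = 15707891552151044707879136, q_18 = 19·58753143876833100457774 + 3905297706507177468629 = 1120215031366336086166335 → 15707891552151044707879136/1120215031366336086166335
APPEND 9: p_19 = 9·15707891552151044707879136 + 823848981243866140613759 = 142194872950603268511525983, q_19 = 9·1120215031366336086166335 + 58753143876833100457774 = 10140688426173857875954789 → 142194872950603268511525983/10140688426173857875954789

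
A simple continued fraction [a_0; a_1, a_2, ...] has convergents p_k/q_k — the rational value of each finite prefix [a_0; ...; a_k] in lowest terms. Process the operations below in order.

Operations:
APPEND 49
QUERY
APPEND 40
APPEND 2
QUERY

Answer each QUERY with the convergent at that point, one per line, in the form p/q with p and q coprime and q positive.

49/1
3971/81

APPEND 49: p_0 = 49·1 + 0 = 49, q_0 = 49·0 + 1 = 1 → 49/1
APPEND 40: p_1 = 40·49 + 1 = 1961, q_1 = 40·1 + 0 = 40 → 1961/40
APPEND 2: p_2 = 2·1961 + 49 = 3971, q_2 = 2·40 + 1 = 81 → 3971/81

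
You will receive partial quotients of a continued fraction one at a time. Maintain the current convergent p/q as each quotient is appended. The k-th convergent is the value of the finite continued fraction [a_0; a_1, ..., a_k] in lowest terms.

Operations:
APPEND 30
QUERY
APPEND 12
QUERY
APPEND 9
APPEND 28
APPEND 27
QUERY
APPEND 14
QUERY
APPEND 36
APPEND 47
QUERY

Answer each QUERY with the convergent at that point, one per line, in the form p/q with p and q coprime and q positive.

30/1
361/12
2491950/82837
34979473/1162782
59337369439/1972483265

APPEND 30: p_0 = 30·1 + 0 = 30, q_0 = 30·0 + 1 = 1 → 30/1
APPEND 12: p_1 = 12·30 + 1 = 361, q_1 = 12·1 + 0 = 12 → 361/12
APPEND 9: p_2 = 9·361 + 30 = 3279, q_2 = 9·12 + 1 = 109 → 3279/109
APPEND 28: p_3 = 28·3279 + 361 = 92173, q_3 = 28·109 + 12 = 3064 → 92173/3064
APPEND 27: p_4 = 27·92173 + 3279 = 2491950, q_4 = 27·3064 + 109 = 82837 → 2491950/82837
APPEND 14: p_5 = 14·2491950 + 92173 = 34979473, q_5 = 14·82837 + 3064 = 1162782 → 34979473/1162782
APPEND 36: p_6 = 36·34979473 + 2491950 = 1261752978, q_6 = 36·1162782 + 82837 = 41942989 → 1261752978/41942989
APPEND 47: p_7 = 47·1261752978 + 34979473 = 59337369439, q_7 = 47·41942989 + 1162782 = 1972483265 → 59337369439/1972483265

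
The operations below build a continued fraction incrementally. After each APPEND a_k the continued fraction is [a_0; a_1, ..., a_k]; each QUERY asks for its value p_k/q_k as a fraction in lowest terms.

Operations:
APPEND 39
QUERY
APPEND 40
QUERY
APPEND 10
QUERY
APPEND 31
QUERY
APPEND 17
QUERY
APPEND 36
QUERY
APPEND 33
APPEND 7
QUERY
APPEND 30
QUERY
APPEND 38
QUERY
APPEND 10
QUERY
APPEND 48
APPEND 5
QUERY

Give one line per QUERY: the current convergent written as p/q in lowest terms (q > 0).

APPEND 39: p_0 = 39·1 + 0 = 39, q_0 = 39·0 + 1 = 1 → 39/1
APPEND 40: p_1 = 40·39 + 1 = 1561, q_1 = 40·1 + 0 = 40 → 1561/40
APPEND 10: p_2 = 10·1561 + 39 = 15649, q_2 = 10·40 + 1 = 401 → 15649/401
APPEND 31: p_3 = 31·15649 + 1561 = 486680, q_3 = 31·401 + 40 = 12471 → 486680/12471
APPEND 17: p_4 = 17·486680 + 15649 = 8289209, q_4 = 17·12471 + 401 = 212408 → 8289209/212408
APPEND 36: p_5 = 36·8289209 + 486680 = 298898204, q_5 = 36·212408 + 12471 = 7659159 → 298898204/7659159
APPEND 33: p_6 = 33·298898204 + 8289209 = 9871929941, q_6 = 33·7659159 + 212408 = 252964655 → 9871929941/252964655
APPEND 7: p_7 = 7·9871929941 + 298898204 = 69402407791, q_7 = 7·252964655 + 7659159 = 1778411744 → 69402407791/1778411744
APPEND 30: p_8 = 30·69402407791 + 9871929941 = 2091944163671, q_8 = 30·1778411744 + 252964655 = 53605316975 → 2091944163671/53605316975
APPEND 38: p_9 = 38·2091944163671 + 69402407791 = 79563280627289, q_9 = 38·53605316975 + 1778411744 = 2038780456794 → 79563280627289/2038780456794
APPEND 10: p_10 = 10·79563280627289 + 2091944163671 = 797724750436561, q_10 = 10·2038780456794 + 53605316975 = 20441409884915 → 797724750436561/20441409884915
APPEND 48: p_11 = 48·797724750436561 + 79563280627289 = 38370351301582217, q_11 = 48·20441409884915 + 2038780456794 = 983226454932714 → 38370351301582217/983226454932714
APPEND 5: p_12 = 5·38370351301582217 + 797724750436561 = 192649481258347646, q_12 = 5·983226454932714 + 20441409884915 = 4936573684548485 → 192649481258347646/4936573684548485

39/1
1561/40
15649/401
486680/12471
8289209/212408
298898204/7659159
69402407791/1778411744
2091944163671/53605316975
79563280627289/2038780456794
797724750436561/20441409884915
192649481258347646/4936573684548485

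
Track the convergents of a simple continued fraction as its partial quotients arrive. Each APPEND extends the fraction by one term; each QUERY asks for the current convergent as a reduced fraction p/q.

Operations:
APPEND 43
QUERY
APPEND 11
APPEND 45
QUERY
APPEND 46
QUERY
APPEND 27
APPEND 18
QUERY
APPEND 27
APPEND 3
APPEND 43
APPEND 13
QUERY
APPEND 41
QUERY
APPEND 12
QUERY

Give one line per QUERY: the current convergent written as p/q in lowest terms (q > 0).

APPEND 43: p_0 = 43·1 + 0 = 43, q_0 = 43·0 + 1 = 1 → 43/1
APPEND 11: p_1 = 11·43 + 1 = 474, q_1 = 11·1 + 0 = 11 → 474/11
APPEND 45: p_2 = 45·474 + 43 = 21373, q_2 = 45·11 + 1 = 496 → 21373/496
APPEND 46: p_3 = 46·21373 + 474 = 983632, q_3 = 46·496 + 11 = 22827 → 983632/22827
APPEND 27: p_4 = 27·983632 + 21373 = 26579437, q_4 = 27·22827 + 496 = 616825 → 26579437/616825
APPEND 18: p_5 = 18·26579437 + 983632 = 479413498, q_5 = 18·616825 + 22827 = 11125677 → 479413498/11125677
APPEND 27: p_6 = 27·479413498 + 26579437 = 12970743883, q_6 = 27·11125677 + 616825 = 301010104 → 12970743883/301010104
APPEND 3: p_7 = 3·12970743883 + 479413498 = 39391645147, q_7 = 3·301010104 + 11125677 = 914155989 → 39391645147/914155989
APPEND 43: p_8 = 43·39391645147 + 12970743883 = 1706811485204, q_8 = 43·914155989 + 301010104 = 39609717631 → 1706811485204/39609717631
APPEND 13: p_9 = 13·1706811485204 + 39391645147 = 22227940952799, q_9 = 13·39609717631 + 914155989 = 515840485192 → 22227940952799/515840485192
APPEND 41: p_10 = 41·22227940952799 + 1706811485204 = 913052390549963, q_10 = 41·515840485192 + 39609717631 = 21189069610503 → 913052390549963/21189069610503
APPEND 12: p_11 = 12·913052390549963 + 22227940952799 = 10978856627552355, q_11 = 12·21189069610503 + 515840485192 = 254784675811228 → 10978856627552355/254784675811228

43/1
21373/496
983632/22827
479413498/11125677
22227940952799/515840485192
913052390549963/21189069610503
10978856627552355/254784675811228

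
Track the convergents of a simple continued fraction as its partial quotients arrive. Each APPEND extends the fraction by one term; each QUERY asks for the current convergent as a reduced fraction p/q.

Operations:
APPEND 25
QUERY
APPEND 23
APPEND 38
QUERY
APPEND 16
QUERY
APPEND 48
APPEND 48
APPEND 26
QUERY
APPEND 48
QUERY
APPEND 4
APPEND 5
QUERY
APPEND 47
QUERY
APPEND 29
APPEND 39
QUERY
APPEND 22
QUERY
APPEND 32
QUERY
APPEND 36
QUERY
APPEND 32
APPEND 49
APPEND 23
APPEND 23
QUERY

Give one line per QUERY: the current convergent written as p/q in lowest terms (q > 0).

APPEND 25: p_0 = 25·1 + 0 = 25, q_0 = 25·0 + 1 = 1 → 25/1
APPEND 23: p_1 = 23·25 + 1 = 576, q_1 = 23·1 + 0 = 23 → 576/23
APPEND 38: p_2 = 38·576 + 25 = 21913, q_2 = 38·23 + 1 = 875 → 21913/875
APPEND 16: p_3 = 16·21913 + 576 = 351184, q_3 = 16·875 + 23 = 14023 → 351184/14023
APPEND 48: p_4 = 48·351184 + 21913 = 16878745, q_4 = 48·14023 + 875 = 673979 → 16878745/673979
APPEND 48: p_5 = 48·16878745 + 351184 = 810530944, q_5 = 48·673979 + 14023 = 32365015 → 810530944/32365015
APPEND 26: p_6 = 26·810530944 + 16878745 = 21090683289, q_6 = 26·32365015 + 673979 = 842164369 → 21090683289/842164369
APPEND 48: p_7 = 48·21090683289 + 810530944 = 1013163328816, q_7 = 48·842164369 + 32365015 = 40456254727 → 1013163328816/40456254727
APPEND 4: p_8 = 4·1013163328816 + 21090683289 = 4073743998553, q_8 = 4·40456254727 + 842164369 = 162667183277 → 4073743998553/162667183277
APPEND 5: p_9 = 5·4073743998553 + 1013163328816 = 21381883321581, q_9 = 5·162667183277 + 40456254727 = 853792171112 → 21381883321581/853792171112
APPEND 47: p_10 = 47·21381883321581 + 4073743998553 = 1009022260112860, q_10 = 47·853792171112 + 162667183277 = 40290899225541 → 1009022260112860/40290899225541
APPEND 29: p_11 = 29·1009022260112860 + 21381883321581 = 29283027426594521, q_11 = 29·40290899225541 + 853792171112 = 1169289869711801 → 29283027426594521/1169289869711801
APPEND 39: p_12 = 39·29283027426594521 + 1009022260112860 = 1143047091897299179, q_12 = 39·1169289869711801 + 40290899225541 = 45642595817985780 → 1143047091897299179/45642595817985780
APPEND 22: p_13 = 22·1143047091897299179 + 29283027426594521 = 25176319049167176459, q_13 = 22·45642595817985780 + 1169289869711801 = 1005306397865398961 → 25176319049167176459/1005306397865398961
APPEND 32: p_14 = 32·25176319049167176459 + 1143047091897299179 = 806785256665246945867, q_14 = 32·1005306397865398961 + 45642595817985780 = 32215447327510752532 → 806785256665246945867/32215447327510752532
APPEND 36: p_15 = 36·806785256665246945867 + 25176319049167176459 = 29069445558998057227671, q_15 = 36·32215447327510752532 + 1005306397865398961 = 1160761410188252490113 → 29069445558998057227671/1160761410188252490113
APPEND 32: p_16 = 32·29069445558998057227671 + 806785256665246945867 = 931029043144603078231339, q_16 = 32·1160761410188252490113 + 32215447327510752532 = 37176580573351590436148 → 931029043144603078231339/37176580573351590436148
APPEND 49: p_17 = 49·931029043144603078231339 + 29069445558998057227671 = 45649492559644548890563282, q_17 = 49·37176580573351590436148 + 1160761410188252490113 = 1822813209504416183861365 → 45649492559644548890563282/1822813209504416183861365
APPEND 23: p_18 = 23·45649492559644548890563282 + 931029043144603078231339 = 1050869357914969227561186825, q_18 = 23·1822813209504416183861365 + 37176580573351590436148 = 41961880399174923819247543 → 1050869357914969227561186825/41961880399174923819247543
APPEND 23: p_19 = 23·1050869357914969227561186825 + 45649492559644548890563282 = 24215644724603936782797860257, q_19 = 23·41961880399174923819247543 + 1822813209504416183861365 = 966946062390527664026554854 → 24215644724603936782797860257/966946062390527664026554854

25/1
21913/875
351184/14023
21090683289/842164369
1013163328816/40456254727
21381883321581/853792171112
1009022260112860/40290899225541
1143047091897299179/45642595817985780
25176319049167176459/1005306397865398961
806785256665246945867/32215447327510752532
29069445558998057227671/1160761410188252490113
24215644724603936782797860257/966946062390527664026554854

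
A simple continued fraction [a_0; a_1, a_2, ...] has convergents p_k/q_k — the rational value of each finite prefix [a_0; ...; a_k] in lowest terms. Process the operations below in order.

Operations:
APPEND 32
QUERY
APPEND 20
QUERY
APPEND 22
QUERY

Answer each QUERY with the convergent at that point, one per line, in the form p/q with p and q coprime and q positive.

APPEND 32: p_0 = 32·1 + 0 = 32, q_0 = 32·0 + 1 = 1 → 32/1
APPEND 20: p_1 = 20·32 + 1 = 641, q_1 = 20·1 + 0 = 20 → 641/20
APPEND 22: p_2 = 22·641 + 32 = 14134, q_2 = 22·20 + 1 = 441 → 14134/441

32/1
641/20
14134/441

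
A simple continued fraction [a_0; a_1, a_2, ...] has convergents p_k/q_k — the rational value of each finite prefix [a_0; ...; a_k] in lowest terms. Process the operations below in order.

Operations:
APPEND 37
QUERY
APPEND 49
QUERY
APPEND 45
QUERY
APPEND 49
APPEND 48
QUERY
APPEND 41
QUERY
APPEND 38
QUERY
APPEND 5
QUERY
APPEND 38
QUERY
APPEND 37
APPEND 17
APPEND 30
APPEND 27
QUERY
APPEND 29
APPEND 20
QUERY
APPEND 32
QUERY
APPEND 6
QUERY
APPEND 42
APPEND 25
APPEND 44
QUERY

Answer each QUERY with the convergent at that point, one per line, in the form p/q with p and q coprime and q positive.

37/1
1814/49
81667/2206
192249523/5193070
7886233940/213024013
299869139243/8100105564
1507231930155/40713551833
57574682485133/1555215075218
29494970531814812727/796722115246296584
17158399118139151650907/463484987208186113884
549925216987833219670933/14854654003916602635153
3316709701045138469676505/89591409010707801924802
154122692886478883582304407663/4163182931527933499392688825

APPEND 37: p_0 = 37·1 + 0 = 37, q_0 = 37·0 + 1 = 1 → 37/1
APPEND 49: p_1 = 49·37 + 1 = 1814, q_1 = 49·1 + 0 = 49 → 1814/49
APPEND 45: p_2 = 45·1814 + 37 = 81667, q_2 = 45·49 + 1 = 2206 → 81667/2206
APPEND 49: p_3 = 49·81667 + 1814 = 4003497, q_3 = 49·2206 + 49 = 108143 → 4003497/108143
APPEND 48: p_4 = 48·4003497 + 81667 = 192249523, q_4 = 48·108143 + 2206 = 5193070 → 192249523/5193070
APPEND 41: p_5 = 41·192249523 + 4003497 = 7886233940, q_5 = 41·5193070 + 108143 = 213024013 → 7886233940/213024013
APPEND 38: p_6 = 38·7886233940 + 192249523 = 299869139243, q_6 = 38·213024013 + 5193070 = 8100105564 → 299869139243/8100105564
APPEND 5: p_7 = 5·299869139243 + 7886233940 = 1507231930155, q_7 = 5·8100105564 + 213024013 = 40713551833 → 1507231930155/40713551833
APPEND 38: p_8 = 38·1507231930155 + 299869139243 = 57574682485133, q_8 = 38·40713551833 + 8100105564 = 1555215075218 → 57574682485133/1555215075218
APPEND 37: p_9 = 37·57574682485133 + 1507231930155 = 2131770483880076, q_9 = 37·1555215075218 + 40713551833 = 57583671334899 → 2131770483880076/57583671334899
APPEND 17: p_10 = 17·2131770483880076 + 57574682485133 = 36297672908446425, q_10 = 17·57583671334899 + 1555215075218 = 980477627768501 → 36297672908446425/980477627768501
APPEND 30: p_11 = 30·36297672908446425 + 2131770483880076 = 1091061957737272826, q_11 = 30·980477627768501 + 57583671334899 = 29471912504389929 → 1091061957737272826/29471912504389929
APPEND 27: p_12 = 27·1091061957737272826 + 36297672908446425 = 29494970531814812727, q_12 = 27·29471912504389929 + 980477627768501 = 796722115246296584 → 29494970531814812727/796722115246296584
APPEND 29: p_13 = 29·29494970531814812727 + 1091061957737272826 = 856445207380366841909, q_13 = 29·796722115246296584 + 29471912504389929 = 23134413254646990865 → 856445207380366841909/23134413254646990865
APPEND 20: p_14 = 20·856445207380366841909 + 29494970531814812727 = 17158399118139151650907, q_14 = 20·23134413254646990865 + 796722115246296584 = 463484987208186113884 → 17158399118139151650907/463484987208186113884
APPEND 32: p_15 = 32·17158399118139151650907 + 856445207380366841909 = 549925216987833219670933, q_15 = 32·463484987208186113884 + 23134413254646990865 = 14854654003916602635153 → 549925216987833219670933/14854654003916602635153
APPEND 6: p_16 = 6·549925216987833219670933 + 17158399118139151650907 = 3316709701045138469676505, q_16 = 6·14854654003916602635153 + 463484987208186113884 = 89591409010707801924802 → 3316709701045138469676505/89591409010707801924802
APPEND 42: p_17 = 42·3316709701045138469676505 + 549925216987833219670933 = 139851732660883648946084143, q_17 = 42·89591409010707801924802 + 14854654003916602635153 = 3777693832453644283476837 → 139851732660883648946084143/3777693832453644283476837
APPEND 25: p_18 = 25·139851732660883648946084143 + 3316709701045138469676505 = 3499610026223136362121780080, q_18 = 25·3777693832453644283476837 + 89591409010707801924802 = 94531937220351814888845727 → 3499610026223136362121780080/94531937220351814888845727
APPEND 44: p_19 = 44·3499610026223136362121780080 + 139851732660883648946084143 = 154122692886478883582304407663, q_19 = 44·94531937220351814888845727 + 3777693832453644283476837 = 4163182931527933499392688825 → 154122692886478883582304407663/4163182931527933499392688825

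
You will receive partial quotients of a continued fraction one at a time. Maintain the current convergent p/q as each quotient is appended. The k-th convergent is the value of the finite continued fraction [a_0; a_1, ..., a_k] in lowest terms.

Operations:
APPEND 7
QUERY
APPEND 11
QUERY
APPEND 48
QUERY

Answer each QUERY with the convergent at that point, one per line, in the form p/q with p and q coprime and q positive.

APPEND 7: p_0 = 7·1 + 0 = 7, q_0 = 7·0 + 1 = 1 → 7/1
APPEND 11: p_1 = 11·7 + 1 = 78, q_1 = 11·1 + 0 = 11 → 78/11
APPEND 48: p_2 = 48·78 + 7 = 3751, q_2 = 48·11 + 1 = 529 → 3751/529

7/1
78/11
3751/529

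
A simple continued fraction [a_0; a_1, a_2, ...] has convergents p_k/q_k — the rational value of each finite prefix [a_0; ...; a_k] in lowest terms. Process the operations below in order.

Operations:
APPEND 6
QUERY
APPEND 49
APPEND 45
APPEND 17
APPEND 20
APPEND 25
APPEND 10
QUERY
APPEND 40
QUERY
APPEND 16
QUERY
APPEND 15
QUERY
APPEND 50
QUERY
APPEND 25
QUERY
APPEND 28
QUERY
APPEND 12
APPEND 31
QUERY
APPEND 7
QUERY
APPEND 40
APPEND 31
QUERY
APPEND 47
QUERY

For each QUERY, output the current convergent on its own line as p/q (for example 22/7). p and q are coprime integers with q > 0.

6/1
1140475691/189435236
45732621737/7596277641
732862423483/121729877492
11038668973982/1833544440021
552666311122583/91798951878542
13827696447038557/2296807341403571
387728166828202179/64402404511178530
145051264816777608034/24093297910253102391
1020025419415828720943/169428211033247262668
1270348134704363548539317/211007302127477699145109
59747308399146536707793653/9924144421730692003429234

APPEND 6: p_0 = 6·1 + 0 = 6, q_0 = 6·0 + 1 = 1 → 6/1
APPEND 49: p_1 = 49·6 + 1 = 295, q_1 = 49·1 + 0 = 49 → 295/49
APPEND 45: p_2 = 45·295 + 6 = 13281, q_2 = 45·49 + 1 = 2206 → 13281/2206
APPEND 17: p_3 = 17·13281 + 295 = 226072, q_3 = 17·2206 + 49 = 37551 → 226072/37551
APPEND 20: p_4 = 20·226072 + 13281 = 4534721, q_4 = 20·37551 + 2206 = 753226 → 4534721/753226
APPEND 25: p_5 = 25·4534721 + 226072 = 113594097, q_5 = 25·753226 + 37551 = 18868201 → 113594097/18868201
APPEND 10: p_6 = 10·113594097 + 4534721 = 1140475691, q_6 = 10·18868201 + 753226 = 189435236 → 1140475691/189435236
APPEND 40: p_7 = 40·1140475691 + 113594097 = 45732621737, q_7 = 40·189435236 + 18868201 = 7596277641 → 45732621737/7596277641
APPEND 16: p_8 = 16·45732621737 + 1140475691 = 732862423483, q_8 = 16·7596277641 + 189435236 = 121729877492 → 732862423483/121729877492
APPEND 15: p_9 = 15·732862423483 + 45732621737 = 11038668973982, q_9 = 15·121729877492 + 7596277641 = 1833544440021 → 11038668973982/1833544440021
APPEND 50: p_10 = 50·11038668973982 + 732862423483 = 552666311122583, q_10 = 50·1833544440021 + 121729877492 = 91798951878542 → 552666311122583/91798951878542
APPEND 25: p_11 = 25·552666311122583 + 11038668973982 = 13827696447038557, q_11 = 25·91798951878542 + 1833544440021 = 2296807341403571 → 13827696447038557/2296807341403571
APPEND 28: p_12 = 28·13827696447038557 + 552666311122583 = 387728166828202179, q_12 = 28·2296807341403571 + 91798951878542 = 64402404511178530 → 387728166828202179/64402404511178530
APPEND 12: p_13 = 12·387728166828202179 + 13827696447038557 = 4666565698385464705, q_13 = 12·64402404511178530 + 2296807341403571 = 775125661475545931 → 4666565698385464705/775125661475545931
APPEND 31: p_14 = 31·4666565698385464705 + 387728166828202179 = 145051264816777608034, q_14 = 31·775125661475545931 + 64402404511178530 = 24093297910253102391 → 145051264816777608034/24093297910253102391
APPEND 7: p_15 = 7·145051264816777608034 + 4666565698385464705 = 1020025419415828720943, q_15 = 7·24093297910253102391 + 775125661475545931 = 169428211033247262668 → 1020025419415828720943/169428211033247262668
APPEND 40: p_16 = 40·1020025419415828720943 + 145051264816777608034 = 40946068041449926445754, q_16 = 40·169428211033247262668 + 24093297910253102391 = 6801221739240143609111 → 40946068041449926445754/6801221739240143609111
APPEND 31: p_17 = 31·40946068041449926445754 + 1020025419415828720943 = 1270348134704363548539317, q_17 = 31·6801221739240143609111 + 169428211033247262668 = 211007302127477699145109 → 1270348134704363548539317/211007302127477699145109
APPEND 47: p_18 = 47·1270348134704363548539317 + 40946068041449926445754 = 59747308399146536707793653, q_18 = 47·211007302127477699145109 + 6801221739240143609111 = 9924144421730692003429234 → 59747308399146536707793653/9924144421730692003429234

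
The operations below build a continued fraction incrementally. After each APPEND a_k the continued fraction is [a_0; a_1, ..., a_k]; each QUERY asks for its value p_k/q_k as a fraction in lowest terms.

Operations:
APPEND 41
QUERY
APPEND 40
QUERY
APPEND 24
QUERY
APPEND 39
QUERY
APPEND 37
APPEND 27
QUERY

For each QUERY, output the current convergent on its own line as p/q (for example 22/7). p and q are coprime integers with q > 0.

41/1
1641/40
39425/961
1539216/37519
1540280475/37544947

APPEND 41: p_0 = 41·1 + 0 = 41, q_0 = 41·0 + 1 = 1 → 41/1
APPEND 40: p_1 = 40·41 + 1 = 1641, q_1 = 40·1 + 0 = 40 → 1641/40
APPEND 24: p_2 = 24·1641 + 41 = 39425, q_2 = 24·40 + 1 = 961 → 39425/961
APPEND 39: p_3 = 39·39425 + 1641 = 1539216, q_3 = 39·961 + 40 = 37519 → 1539216/37519
APPEND 37: p_4 = 37·1539216 + 39425 = 56990417, q_4 = 37·37519 + 961 = 1389164 → 56990417/1389164
APPEND 27: p_5 = 27·56990417 + 1539216 = 1540280475, q_5 = 27·1389164 + 37519 = 37544947 → 1540280475/37544947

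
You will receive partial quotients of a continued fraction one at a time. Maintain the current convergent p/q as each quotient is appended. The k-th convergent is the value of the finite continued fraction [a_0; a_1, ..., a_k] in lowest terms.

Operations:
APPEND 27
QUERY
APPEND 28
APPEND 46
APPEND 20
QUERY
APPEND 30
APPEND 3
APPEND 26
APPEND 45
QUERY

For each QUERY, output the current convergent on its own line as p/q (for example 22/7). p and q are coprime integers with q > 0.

APPEND 27: p_0 = 27·1 + 0 = 27, q_0 = 27·0 + 1 = 1 → 27/1
APPEND 28: p_1 = 28·27 + 1 = 757, q_1 = 28·1 + 0 = 28 → 757/28
APPEND 46: p_2 = 46·757 + 27 = 34849, q_2 = 46·28 + 1 = 1289 → 34849/1289
APPEND 20: p_3 = 20·34849 + 757 = 697737, q_3 = 20·1289 + 28 = 25808 → 697737/25808
APPEND 30: p_4 = 30·697737 + 34849 = 20966959, q_4 = 30·25808 + 1289 = 775529 → 20966959/775529
APPEND 3: p_5 = 3·20966959 + 697737 = 63598614, q_5 = 3·775529 + 25808 = 2352395 → 63598614/2352395
APPEND 26: p_6 = 26·63598614 + 20966959 = 1674530923, q_6 = 26·2352395 + 775529 = 61937799 → 1674530923/61937799
APPEND 45: p_7 = 45·1674530923 + 63598614 = 75417490149, q_7 = 45·61937799 + 2352395 = 2789553350 → 75417490149/2789553350

27/1
697737/25808
75417490149/2789553350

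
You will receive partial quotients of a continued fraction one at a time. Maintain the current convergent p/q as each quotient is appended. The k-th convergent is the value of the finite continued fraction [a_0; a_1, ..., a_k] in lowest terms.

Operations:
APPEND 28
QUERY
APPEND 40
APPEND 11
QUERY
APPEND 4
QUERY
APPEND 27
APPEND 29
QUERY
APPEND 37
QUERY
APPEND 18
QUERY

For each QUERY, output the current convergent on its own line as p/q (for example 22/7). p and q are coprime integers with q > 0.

28/1
12359/441
50557/1804
39995099/1427125
1481196061/52852774
26701524197/952777057

APPEND 28: p_0 = 28·1 + 0 = 28, q_0 = 28·0 + 1 = 1 → 28/1
APPEND 40: p_1 = 40·28 + 1 = 1121, q_1 = 40·1 + 0 = 40 → 1121/40
APPEND 11: p_2 = 11·1121 + 28 = 12359, q_2 = 11·40 + 1 = 441 → 12359/441
APPEND 4: p_3 = 4·12359 + 1121 = 50557, q_3 = 4·441 + 40 = 1804 → 50557/1804
APPEND 27: p_4 = 27·50557 + 12359 = 1377398, q_4 = 27·1804 + 441 = 49149 → 1377398/49149
APPEND 29: p_5 = 29·1377398 + 50557 = 39995099, q_5 = 29·49149 + 1804 = 1427125 → 39995099/1427125
APPEND 37: p_6 = 37·39995099 + 1377398 = 1481196061, q_6 = 37·1427125 + 49149 = 52852774 → 1481196061/52852774
APPEND 18: p_7 = 18·1481196061 + 39995099 = 26701524197, q_7 = 18·52852774 + 1427125 = 952777057 → 26701524197/952777057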